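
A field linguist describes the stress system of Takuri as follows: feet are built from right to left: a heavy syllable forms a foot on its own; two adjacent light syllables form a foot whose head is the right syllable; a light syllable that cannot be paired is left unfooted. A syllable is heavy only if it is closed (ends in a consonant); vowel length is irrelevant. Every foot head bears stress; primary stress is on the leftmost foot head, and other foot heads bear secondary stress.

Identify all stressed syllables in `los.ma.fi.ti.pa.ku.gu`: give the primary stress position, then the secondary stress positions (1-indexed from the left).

Weights: 1 los H, 2 ma L, 3 fi L, 4 ti L, 5 pa L, 6 ku L, 7 gu L.
Parse right to left (heavy = foot alone; LL = one foot; stranded L unfooted): (ˈlos) (ma.ˈfi) (ti.ˈpa) (ku.ˈgu).
Foot heads: 1, 3, 5, 7.
Primary stress on the leftmost head = syllable 1.
Secondary stress on 3, 5, 7: ˈlos.ma.ˌfi.ti.ˌpa.ku.ˌgu.

primary 1, secondary 3, 5, 7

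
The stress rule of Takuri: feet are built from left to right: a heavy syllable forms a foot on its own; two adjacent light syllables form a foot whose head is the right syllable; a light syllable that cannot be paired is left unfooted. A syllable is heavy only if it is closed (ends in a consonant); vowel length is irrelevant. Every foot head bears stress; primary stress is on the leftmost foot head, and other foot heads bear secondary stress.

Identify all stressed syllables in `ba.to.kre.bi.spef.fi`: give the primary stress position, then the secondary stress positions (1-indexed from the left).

primary 2, secondary 4, 5

Weights: 1 ba L, 2 to L, 3 kre L, 4 bi L, 5 spef H, 6 fi L.
Parse left to right (heavy = foot alone; LL = one foot; stranded L unfooted): (ba.ˈto) (kre.ˈbi) (ˈspef) fi.
Foot heads: 2, 4, 5.
Primary stress on the leftmost head = syllable 2.
Secondary stress on 4, 5: ba.ˈto.kre.ˌbi.ˌspef.fi.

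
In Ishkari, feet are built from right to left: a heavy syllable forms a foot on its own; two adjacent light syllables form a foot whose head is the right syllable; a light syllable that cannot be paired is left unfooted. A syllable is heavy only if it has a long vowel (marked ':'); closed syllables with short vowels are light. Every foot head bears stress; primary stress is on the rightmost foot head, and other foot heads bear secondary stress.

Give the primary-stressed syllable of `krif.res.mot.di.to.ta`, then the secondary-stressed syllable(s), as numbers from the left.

primary 6, secondary 2, 4

Weights: 1 krif L, 2 res L, 3 mot L, 4 di L, 5 to L, 6 ta L.
Parse right to left (heavy = foot alone; LL = one foot; stranded L unfooted): (krif.ˈres) (mot.ˈdi) (to.ˈta).
Foot heads: 2, 4, 6.
Primary stress on the rightmost head = syllable 6.
Secondary stress on 2, 4: krif.ˌres.mot.ˌdi.to.ˈta.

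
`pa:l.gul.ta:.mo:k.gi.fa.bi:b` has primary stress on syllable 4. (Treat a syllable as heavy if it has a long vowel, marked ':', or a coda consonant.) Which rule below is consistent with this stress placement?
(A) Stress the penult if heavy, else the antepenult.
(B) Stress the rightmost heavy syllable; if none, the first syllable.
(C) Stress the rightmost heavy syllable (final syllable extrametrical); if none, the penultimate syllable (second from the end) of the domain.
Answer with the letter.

Rule A → syllable 5 (observed: 4).
Rule B → syllable 7 (observed: 4).
Rule C → syllable 4 ✓.

C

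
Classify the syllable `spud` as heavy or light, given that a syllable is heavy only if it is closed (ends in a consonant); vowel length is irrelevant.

`spud`: short vowel, closed (coda /d/). Closed (coda /d/) → heavy.

heavy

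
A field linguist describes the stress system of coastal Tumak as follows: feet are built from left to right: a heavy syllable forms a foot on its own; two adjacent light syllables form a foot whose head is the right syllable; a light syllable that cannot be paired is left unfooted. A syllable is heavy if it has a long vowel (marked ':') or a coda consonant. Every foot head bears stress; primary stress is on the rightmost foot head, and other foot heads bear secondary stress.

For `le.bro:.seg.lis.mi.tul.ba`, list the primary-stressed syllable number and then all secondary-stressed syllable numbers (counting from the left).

primary 6, secondary 2, 3, 4

Weights: 1 le L, 2 bro: H, 3 seg H, 4 lis H, 5 mi L, 6 tul H, 7 ba L.
Parse left to right (heavy = foot alone; LL = one foot; stranded L unfooted): le (ˈbro:) (ˈseg) (ˈlis) mi (ˈtul) ba.
Foot heads: 2, 3, 4, 6.
Primary stress on the rightmost head = syllable 6.
Secondary stress on 2, 3, 4: le.ˌbro:.ˌseg.ˌlis.mi.ˈtul.ba.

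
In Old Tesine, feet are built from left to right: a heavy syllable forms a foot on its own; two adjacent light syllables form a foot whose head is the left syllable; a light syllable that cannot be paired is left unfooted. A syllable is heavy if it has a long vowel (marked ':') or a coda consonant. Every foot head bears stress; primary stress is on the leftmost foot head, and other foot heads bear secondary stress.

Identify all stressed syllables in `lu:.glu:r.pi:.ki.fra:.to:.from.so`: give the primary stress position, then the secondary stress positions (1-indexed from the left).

primary 1, secondary 2, 3, 5, 6, 7

Weights: 1 lu: H, 2 glu:r H, 3 pi: H, 4 ki L, 5 fra: H, 6 to: H, 7 from H, 8 so L.
Parse left to right (heavy = foot alone; LL = one foot; stranded L unfooted): (ˈlu:) (ˈglu:r) (ˈpi:) ki (ˈfra:) (ˈto:) (ˈfrom) so.
Foot heads: 1, 2, 3, 5, 6, 7.
Primary stress on the leftmost head = syllable 1.
Secondary stress on 2, 3, 5, 6, 7: ˈlu:.ˌglu:r.ˌpi:.ki.ˌfra:.ˌto:.ˌfrom.so.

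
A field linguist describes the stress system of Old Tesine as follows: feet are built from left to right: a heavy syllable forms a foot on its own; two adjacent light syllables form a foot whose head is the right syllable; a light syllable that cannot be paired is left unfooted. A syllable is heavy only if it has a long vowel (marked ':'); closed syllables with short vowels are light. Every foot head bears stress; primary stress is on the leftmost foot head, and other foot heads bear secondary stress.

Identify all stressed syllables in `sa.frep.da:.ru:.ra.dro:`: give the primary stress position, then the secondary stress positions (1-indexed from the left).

Weights: 1 sa L, 2 frep L, 3 da: H, 4 ru: H, 5 ra L, 6 dro: H.
Parse left to right (heavy = foot alone; LL = one foot; stranded L unfooted): (sa.ˈfrep) (ˈda:) (ˈru:) ra (ˈdro:).
Foot heads: 2, 3, 4, 6.
Primary stress on the leftmost head = syllable 2.
Secondary stress on 3, 4, 6: sa.ˈfrep.ˌda:.ˌru:.ra.ˌdro:.

primary 2, secondary 3, 4, 6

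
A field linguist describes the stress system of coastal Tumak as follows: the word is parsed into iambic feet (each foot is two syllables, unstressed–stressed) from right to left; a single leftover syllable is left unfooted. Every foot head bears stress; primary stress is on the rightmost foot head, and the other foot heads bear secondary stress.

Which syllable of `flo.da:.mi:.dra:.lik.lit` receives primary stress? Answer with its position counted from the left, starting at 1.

6

Parse right to left into iambic (σˈσ) feet: (flo.ˈda:) (mi:.ˈdra:) (lik.ˈlit).
Foot heads (stressed positions): 2, 4, 6.
End Rule Rightmost: primary stress on the rightmost head = syllable 6.
Primary stress: syllable 6 → flo.da:.mi:.dra:.lik.ˈlit.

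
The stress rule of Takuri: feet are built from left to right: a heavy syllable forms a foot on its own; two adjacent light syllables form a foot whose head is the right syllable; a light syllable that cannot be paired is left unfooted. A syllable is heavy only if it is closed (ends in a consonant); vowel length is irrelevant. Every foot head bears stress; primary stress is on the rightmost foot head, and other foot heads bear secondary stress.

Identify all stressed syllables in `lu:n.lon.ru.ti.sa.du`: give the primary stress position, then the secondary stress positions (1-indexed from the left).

Weights: 1 lu:n H, 2 lon H, 3 ru L, 4 ti L, 5 sa L, 6 du L.
Parse left to right (heavy = foot alone; LL = one foot; stranded L unfooted): (ˈlu:n) (ˈlon) (ru.ˈti) (sa.ˈdu).
Foot heads: 1, 2, 4, 6.
Primary stress on the rightmost head = syllable 6.
Secondary stress on 1, 2, 4: ˌlu:n.ˌlon.ru.ˌti.sa.ˈdu.

primary 6, secondary 1, 2, 4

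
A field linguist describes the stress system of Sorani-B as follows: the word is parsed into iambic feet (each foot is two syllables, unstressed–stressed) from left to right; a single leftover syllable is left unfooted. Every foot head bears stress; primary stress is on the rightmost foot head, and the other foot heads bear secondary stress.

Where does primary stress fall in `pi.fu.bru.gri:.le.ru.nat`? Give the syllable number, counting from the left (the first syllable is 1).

6

Parse left to right into iambic (σˈσ) feet: (pi.ˈfu) (bru.ˈgri:) (le.ˈru) nat. Syllable 7 is left unfooted.
Foot heads (stressed positions): 2, 4, 6.
End Rule Rightmost: primary stress on the rightmost head = syllable 6.
Primary stress: syllable 6 → pi.fu.bru.gri:.le.ˈru.nat.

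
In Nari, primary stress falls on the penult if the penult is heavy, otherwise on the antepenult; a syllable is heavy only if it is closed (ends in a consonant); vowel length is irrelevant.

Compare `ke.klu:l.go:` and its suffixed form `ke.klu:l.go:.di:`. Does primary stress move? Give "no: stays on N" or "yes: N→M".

Base `ke.klu:l.go:` (3 syllables):
  Weights: 1 ke L, 2 klu:l H, 3 go: L.
  The penult (syllable 2, klu:l) is heavy, so it takes stress.
  → primary stress on syllable 2.
Suffixed `ke.klu:l.go:.di:` (4 syllables):
  Weights: 2 klu:l H, 3 go: L, 4 di: L.
  The penult (syllable 3, go:) is light, so stress falls on the antepenult (syllable 2, klu:l).
  → primary stress on syllable 2.

no: stays on 2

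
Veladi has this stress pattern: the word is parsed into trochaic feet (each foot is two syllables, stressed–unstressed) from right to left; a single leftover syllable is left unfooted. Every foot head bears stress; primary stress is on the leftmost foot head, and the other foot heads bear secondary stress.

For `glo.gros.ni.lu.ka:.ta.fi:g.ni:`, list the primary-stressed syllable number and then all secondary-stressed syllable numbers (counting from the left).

primary 1, secondary 3, 5, 7

Parse right to left into trochaic (ˈσσ) feet: (ˈglo.gros) (ˈni.lu) (ˈka:.ta) (ˈfi:g.ni:).
Foot heads (stressed positions): 1, 3, 5, 7.
End Rule Leftmost: primary stress on the leftmost head = syllable 1.
Secondary stress on 3, 5, 7: ˈglo.gros.ˌni.lu.ˌka:.ta.ˌfi:g.ni:.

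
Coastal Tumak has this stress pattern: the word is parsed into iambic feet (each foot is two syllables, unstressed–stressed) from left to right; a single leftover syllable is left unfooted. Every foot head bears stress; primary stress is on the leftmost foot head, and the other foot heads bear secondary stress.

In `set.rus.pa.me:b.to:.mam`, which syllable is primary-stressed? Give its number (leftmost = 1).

2

Parse left to right into iambic (σˈσ) feet: (set.ˈrus) (pa.ˈme:b) (to:.ˈmam).
Foot heads (stressed positions): 2, 4, 6.
End Rule Leftmost: primary stress on the leftmost head = syllable 2.
Primary stress: syllable 2 → set.ˈrus.pa.me:b.to:.mam.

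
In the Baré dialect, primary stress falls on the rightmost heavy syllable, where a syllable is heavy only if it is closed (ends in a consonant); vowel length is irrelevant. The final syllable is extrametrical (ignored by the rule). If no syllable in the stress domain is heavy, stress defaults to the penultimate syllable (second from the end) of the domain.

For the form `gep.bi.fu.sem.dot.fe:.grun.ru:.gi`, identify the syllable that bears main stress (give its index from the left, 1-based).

7

The final syllable (9, gi) is extrametrical; the stress domain is syllables 1–8.
Weights: 1 gep H, 2 bi L, 3 fu L, 4 sem H, 5 dot H, 6 fe: L, 7 grun H, 8 ru: L.
Heavy syllables in the domain: 1, 4, 5, 7. The rightmost is syllable 7 (grun).
Primary stress: syllable 7 → gep.bi.fu.sem.dot.fe:.ˈgrun.ru:.gi.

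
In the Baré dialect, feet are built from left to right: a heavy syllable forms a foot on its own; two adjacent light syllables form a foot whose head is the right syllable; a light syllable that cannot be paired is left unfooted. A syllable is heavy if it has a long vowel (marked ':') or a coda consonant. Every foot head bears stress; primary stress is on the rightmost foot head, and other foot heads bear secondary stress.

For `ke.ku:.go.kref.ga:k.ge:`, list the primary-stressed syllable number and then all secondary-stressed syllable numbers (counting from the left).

Weights: 1 ke L, 2 ku: H, 3 go L, 4 kref H, 5 ga:k H, 6 ge: H.
Parse left to right (heavy = foot alone; LL = one foot; stranded L unfooted): ke (ˈku:) go (ˈkref) (ˈga:k) (ˈge:).
Foot heads: 2, 4, 5, 6.
Primary stress on the rightmost head = syllable 6.
Secondary stress on 2, 4, 5: ke.ˌku:.go.ˌkref.ˌga:k.ˈge:.

primary 6, secondary 2, 4, 5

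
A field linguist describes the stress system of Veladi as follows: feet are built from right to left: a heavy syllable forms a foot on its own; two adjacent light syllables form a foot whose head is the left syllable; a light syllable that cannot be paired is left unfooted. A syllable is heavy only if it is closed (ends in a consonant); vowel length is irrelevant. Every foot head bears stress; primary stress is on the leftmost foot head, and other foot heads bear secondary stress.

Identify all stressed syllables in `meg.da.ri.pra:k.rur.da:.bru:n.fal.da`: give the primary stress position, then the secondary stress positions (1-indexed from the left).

Weights: 1 meg H, 2 da L, 3 ri L, 4 pra:k H, 5 rur H, 6 da: L, 7 bru:n H, 8 fal H, 9 da L.
Parse right to left (heavy = foot alone; LL = one foot; stranded L unfooted): (ˈmeg) (ˈda.ri) (ˈpra:k) (ˈrur) da: (ˈbru:n) (ˈfal) da.
Foot heads: 1, 2, 4, 5, 7, 8.
Primary stress on the leftmost head = syllable 1.
Secondary stress on 2, 4, 5, 7, 8: ˈmeg.ˌda.ri.ˌpra:k.ˌrur.da:.ˌbru:n.ˌfal.da.

primary 1, secondary 2, 4, 5, 7, 8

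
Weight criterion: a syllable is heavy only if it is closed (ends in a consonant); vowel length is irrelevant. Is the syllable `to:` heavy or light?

`to:`: long vowel, open (no coda). Open (no coda) → light.

light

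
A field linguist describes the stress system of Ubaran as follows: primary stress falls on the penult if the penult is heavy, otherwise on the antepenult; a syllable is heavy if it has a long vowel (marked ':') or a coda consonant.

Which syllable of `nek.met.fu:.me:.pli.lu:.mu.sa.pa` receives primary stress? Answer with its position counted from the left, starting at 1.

7

Weights: 7 mu L, 8 sa L, 9 pa L.
The penult (syllable 8, sa) is light, so stress falls on the antepenult (syllable 7, mu).
Primary stress: syllable 7 → nek.met.fu:.me:.pli.lu:.ˈmu.sa.pa.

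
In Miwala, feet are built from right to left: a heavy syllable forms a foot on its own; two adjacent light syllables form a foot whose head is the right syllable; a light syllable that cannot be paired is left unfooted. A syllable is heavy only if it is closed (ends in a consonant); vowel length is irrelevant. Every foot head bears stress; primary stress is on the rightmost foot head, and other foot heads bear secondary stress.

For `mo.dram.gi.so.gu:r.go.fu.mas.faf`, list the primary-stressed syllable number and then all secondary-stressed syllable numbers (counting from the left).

primary 9, secondary 2, 4, 5, 7, 8

Weights: 1 mo L, 2 dram H, 3 gi L, 4 so L, 5 gu:r H, 6 go L, 7 fu L, 8 mas H, 9 faf H.
Parse right to left (heavy = foot alone; LL = one foot; stranded L unfooted): mo (ˈdram) (gi.ˈso) (ˈgu:r) (go.ˈfu) (ˈmas) (ˈfaf).
Foot heads: 2, 4, 5, 7, 8, 9.
Primary stress on the rightmost head = syllable 9.
Secondary stress on 2, 4, 5, 7, 8: mo.ˌdram.gi.ˌso.ˌgu:r.go.ˌfu.ˌmas.ˈfaf.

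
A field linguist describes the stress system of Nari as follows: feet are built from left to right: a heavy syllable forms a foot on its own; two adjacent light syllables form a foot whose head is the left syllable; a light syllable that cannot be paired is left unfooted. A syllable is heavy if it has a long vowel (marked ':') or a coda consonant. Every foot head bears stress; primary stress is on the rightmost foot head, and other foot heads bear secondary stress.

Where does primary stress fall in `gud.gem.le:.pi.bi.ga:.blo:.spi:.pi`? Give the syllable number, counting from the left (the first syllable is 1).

Weights: 1 gud H, 2 gem H, 3 le: H, 4 pi L, 5 bi L, 6 ga: H, 7 blo: H, 8 spi: H, 9 pi L.
Parse left to right (heavy = foot alone; LL = one foot; stranded L unfooted): (ˈgud) (ˈgem) (ˈle:) (ˈpi.bi) (ˈga:) (ˈblo:) (ˈspi:) pi.
Foot heads: 1, 2, 3, 4, 6, 7, 8.
Primary stress on the rightmost head = syllable 8.
Primary stress: syllable 8 → gud.gem.le:.pi.bi.ga:.blo:.ˈspi:.pi.

8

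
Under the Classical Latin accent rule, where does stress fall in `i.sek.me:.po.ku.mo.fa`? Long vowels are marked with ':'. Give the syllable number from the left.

Classical Latin: stress the penult if heavy (long vowel or closed), else the antepenult.
Weights: 5 ku L, 6 mo L, 7 fa L.
The penult (syllable 6, mo) is light, so stress falls on the antepenult (syllable 5, ku).
Stress on syllable 5: i.sek.me:.po.ˈku.mo.fa.

5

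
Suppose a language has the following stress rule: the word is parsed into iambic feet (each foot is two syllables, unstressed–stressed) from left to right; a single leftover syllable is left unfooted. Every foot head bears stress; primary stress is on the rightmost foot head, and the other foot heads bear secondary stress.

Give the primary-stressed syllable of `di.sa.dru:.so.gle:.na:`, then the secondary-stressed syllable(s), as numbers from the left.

primary 6, secondary 2, 4

Parse left to right into iambic (σˈσ) feet: (di.ˈsa) (dru:.ˈso) (gle:.ˈna:).
Foot heads (stressed positions): 2, 4, 6.
End Rule Rightmost: primary stress on the rightmost head = syllable 6.
Secondary stress on 2, 4: di.ˌsa.dru:.ˌso.gle:.ˈna:.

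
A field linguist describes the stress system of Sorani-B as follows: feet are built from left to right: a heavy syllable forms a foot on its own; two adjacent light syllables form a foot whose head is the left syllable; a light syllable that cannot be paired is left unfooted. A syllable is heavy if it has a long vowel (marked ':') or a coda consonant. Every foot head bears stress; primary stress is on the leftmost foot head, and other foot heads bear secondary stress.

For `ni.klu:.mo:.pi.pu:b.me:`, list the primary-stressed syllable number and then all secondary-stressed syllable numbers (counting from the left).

Weights: 1 ni L, 2 klu: H, 3 mo: H, 4 pi L, 5 pu:b H, 6 me: H.
Parse left to right (heavy = foot alone; LL = one foot; stranded L unfooted): ni (ˈklu:) (ˈmo:) pi (ˈpu:b) (ˈme:).
Foot heads: 2, 3, 5, 6.
Primary stress on the leftmost head = syllable 2.
Secondary stress on 3, 5, 6: ni.ˈklu:.ˌmo:.pi.ˌpu:b.ˌme:.

primary 2, secondary 3, 5, 6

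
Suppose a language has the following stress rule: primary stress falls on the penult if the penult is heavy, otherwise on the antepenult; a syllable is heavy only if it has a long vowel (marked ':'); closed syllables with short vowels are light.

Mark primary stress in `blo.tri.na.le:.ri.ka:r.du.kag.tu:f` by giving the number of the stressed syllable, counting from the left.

7

Weights: 7 du L, 8 kag L, 9 tu:f H.
The penult (syllable 8, kag) is light, so stress falls on the antepenult (syllable 7, du).
Primary stress: syllable 7 → blo.tri.na.le:.ri.ka:r.ˈdu.kag.tu:f.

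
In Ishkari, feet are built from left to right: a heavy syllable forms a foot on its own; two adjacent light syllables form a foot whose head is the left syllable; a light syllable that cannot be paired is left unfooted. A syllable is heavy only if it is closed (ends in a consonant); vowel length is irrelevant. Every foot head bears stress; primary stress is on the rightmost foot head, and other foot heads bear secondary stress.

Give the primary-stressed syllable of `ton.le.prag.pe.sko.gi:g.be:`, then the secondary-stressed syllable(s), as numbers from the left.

Weights: 1 ton H, 2 le L, 3 prag H, 4 pe L, 5 sko L, 6 gi:g H, 7 be: L.
Parse left to right (heavy = foot alone; LL = one foot; stranded L unfooted): (ˈton) le (ˈprag) (ˈpe.sko) (ˈgi:g) be:.
Foot heads: 1, 3, 4, 6.
Primary stress on the rightmost head = syllable 6.
Secondary stress on 1, 3, 4: ˌton.le.ˌprag.ˌpe.sko.ˈgi:g.be:.

primary 6, secondary 1, 3, 4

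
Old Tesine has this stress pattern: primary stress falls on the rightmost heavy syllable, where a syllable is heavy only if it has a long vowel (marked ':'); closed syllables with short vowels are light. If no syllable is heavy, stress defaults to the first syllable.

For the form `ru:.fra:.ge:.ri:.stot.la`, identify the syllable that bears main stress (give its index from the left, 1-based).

4

Weights: 1 ru: H, 2 fra: H, 3 ge: H, 4 ri: H, 5 stot L, 6 la L.
Heavy syllables in the domain: 1, 2, 3, 4. The rightmost is syllable 4 (ri:).
Primary stress: syllable 4 → ru:.fra:.ge:.ˈri:.stot.la.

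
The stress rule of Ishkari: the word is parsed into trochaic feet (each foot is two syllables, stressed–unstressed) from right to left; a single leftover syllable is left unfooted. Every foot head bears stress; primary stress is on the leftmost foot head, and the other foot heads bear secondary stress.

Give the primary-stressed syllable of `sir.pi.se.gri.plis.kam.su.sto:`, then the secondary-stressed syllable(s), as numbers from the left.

Parse right to left into trochaic (ˈσσ) feet: (ˈsir.pi) (ˈse.gri) (ˈplis.kam) (ˈsu.sto:).
Foot heads (stressed positions): 1, 3, 5, 7.
End Rule Leftmost: primary stress on the leftmost head = syllable 1.
Secondary stress on 3, 5, 7: ˈsir.pi.ˌse.gri.ˌplis.kam.ˌsu.sto:.

primary 1, secondary 3, 5, 7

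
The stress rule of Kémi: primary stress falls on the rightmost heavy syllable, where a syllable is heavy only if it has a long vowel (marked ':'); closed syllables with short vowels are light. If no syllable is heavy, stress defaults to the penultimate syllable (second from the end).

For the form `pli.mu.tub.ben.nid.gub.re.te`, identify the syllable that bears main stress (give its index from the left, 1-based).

Weights: 1 pli L, 2 mu L, 3 tub L, 4 ben L, 5 nid L, 6 gub L, 7 re L, 8 te L.
No heavy syllable in the domain; default to the penultimate syllable (second from the end) = syllable 7.
Primary stress: syllable 7 → pli.mu.tub.ben.nid.gub.ˈre.te.

7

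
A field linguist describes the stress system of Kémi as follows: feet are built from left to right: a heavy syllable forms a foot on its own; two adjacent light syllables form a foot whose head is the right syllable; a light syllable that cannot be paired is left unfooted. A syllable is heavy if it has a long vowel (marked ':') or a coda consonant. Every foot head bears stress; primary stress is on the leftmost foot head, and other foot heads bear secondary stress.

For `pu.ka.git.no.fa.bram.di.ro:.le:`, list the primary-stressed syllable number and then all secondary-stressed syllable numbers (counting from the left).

primary 2, secondary 3, 5, 6, 8, 9

Weights: 1 pu L, 2 ka L, 3 git H, 4 no L, 5 fa L, 6 bram H, 7 di L, 8 ro: H, 9 le: H.
Parse left to right (heavy = foot alone; LL = one foot; stranded L unfooted): (pu.ˈka) (ˈgit) (no.ˈfa) (ˈbram) di (ˈro:) (ˈle:).
Foot heads: 2, 3, 5, 6, 8, 9.
Primary stress on the leftmost head = syllable 2.
Secondary stress on 3, 5, 6, 8, 9: pu.ˈka.ˌgit.no.ˌfa.ˌbram.di.ˌro:.ˌle:.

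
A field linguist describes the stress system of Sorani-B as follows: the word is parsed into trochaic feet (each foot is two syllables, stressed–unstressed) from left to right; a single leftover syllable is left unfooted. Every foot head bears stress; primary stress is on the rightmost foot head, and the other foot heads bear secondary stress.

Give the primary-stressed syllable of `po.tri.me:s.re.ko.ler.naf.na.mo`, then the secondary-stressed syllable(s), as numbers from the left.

primary 7, secondary 1, 3, 5

Parse left to right into trochaic (ˈσσ) feet: (ˈpo.tri) (ˈme:s.re) (ˈko.ler) (ˈnaf.na) mo. Syllable 9 is left unfooted.
Foot heads (stressed positions): 1, 3, 5, 7.
End Rule Rightmost: primary stress on the rightmost head = syllable 7.
Secondary stress on 1, 3, 5: ˌpo.tri.ˌme:s.re.ˌko.ler.ˈnaf.na.mo.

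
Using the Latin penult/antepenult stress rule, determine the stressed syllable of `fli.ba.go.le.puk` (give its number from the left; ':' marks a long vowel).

Classical Latin: stress the penult if heavy (long vowel or closed), else the antepenult.
Weights: 3 go L, 4 le L, 5 puk H.
The penult (syllable 4, le) is light, so stress falls on the antepenult (syllable 3, go).
Stress on syllable 3: fli.ba.ˈgo.le.puk.

3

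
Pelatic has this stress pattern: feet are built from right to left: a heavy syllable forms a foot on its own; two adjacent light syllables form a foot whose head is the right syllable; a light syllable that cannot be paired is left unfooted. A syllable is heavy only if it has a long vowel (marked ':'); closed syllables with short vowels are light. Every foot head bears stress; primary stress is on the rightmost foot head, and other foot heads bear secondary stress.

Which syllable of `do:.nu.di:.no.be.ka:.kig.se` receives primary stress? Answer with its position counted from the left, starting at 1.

Weights: 1 do: H, 2 nu L, 3 di: H, 4 no L, 5 be L, 6 ka: H, 7 kig L, 8 se L.
Parse right to left (heavy = foot alone; LL = one foot; stranded L unfooted): (ˈdo:) nu (ˈdi:) (no.ˈbe) (ˈka:) (kig.ˈse).
Foot heads: 1, 3, 5, 6, 8.
Primary stress on the rightmost head = syllable 8.
Primary stress: syllable 8 → do:.nu.di:.no.be.ka:.kig.ˈse.

8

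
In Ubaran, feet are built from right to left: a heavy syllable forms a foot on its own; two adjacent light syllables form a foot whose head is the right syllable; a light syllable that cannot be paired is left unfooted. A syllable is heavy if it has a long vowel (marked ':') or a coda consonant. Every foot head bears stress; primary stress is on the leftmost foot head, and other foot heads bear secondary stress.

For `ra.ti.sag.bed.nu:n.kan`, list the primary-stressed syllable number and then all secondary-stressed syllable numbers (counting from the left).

Weights: 1 ra L, 2 ti L, 3 sag H, 4 bed H, 5 nu:n H, 6 kan H.
Parse right to left (heavy = foot alone; LL = one foot; stranded L unfooted): (ra.ˈti) (ˈsag) (ˈbed) (ˈnu:n) (ˈkan).
Foot heads: 2, 3, 4, 5, 6.
Primary stress on the leftmost head = syllable 2.
Secondary stress on 3, 4, 5, 6: ra.ˈti.ˌsag.ˌbed.ˌnu:n.ˌkan.

primary 2, secondary 3, 4, 5, 6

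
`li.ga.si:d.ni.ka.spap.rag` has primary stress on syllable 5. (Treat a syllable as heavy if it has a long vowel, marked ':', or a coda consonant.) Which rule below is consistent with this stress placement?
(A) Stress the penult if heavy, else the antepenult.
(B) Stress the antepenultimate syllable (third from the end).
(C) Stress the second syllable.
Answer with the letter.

B

Rule A → syllable 6 (observed: 5).
Rule B → syllable 5 ✓.
Rule C → syllable 2 (observed: 5).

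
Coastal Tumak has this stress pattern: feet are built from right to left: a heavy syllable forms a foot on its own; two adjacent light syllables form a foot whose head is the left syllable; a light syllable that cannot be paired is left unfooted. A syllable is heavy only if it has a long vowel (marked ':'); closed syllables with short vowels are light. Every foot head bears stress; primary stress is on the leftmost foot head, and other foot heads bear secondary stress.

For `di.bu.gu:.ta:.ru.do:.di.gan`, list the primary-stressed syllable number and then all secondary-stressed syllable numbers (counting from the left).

Weights: 1 di L, 2 bu L, 3 gu: H, 4 ta: H, 5 ru L, 6 do: H, 7 di L, 8 gan L.
Parse right to left (heavy = foot alone; LL = one foot; stranded L unfooted): (ˈdi.bu) (ˈgu:) (ˈta:) ru (ˈdo:) (ˈdi.gan).
Foot heads: 1, 3, 4, 6, 7.
Primary stress on the leftmost head = syllable 1.
Secondary stress on 3, 4, 6, 7: ˈdi.bu.ˌgu:.ˌta:.ru.ˌdo:.ˌdi.gan.

primary 1, secondary 3, 4, 6, 7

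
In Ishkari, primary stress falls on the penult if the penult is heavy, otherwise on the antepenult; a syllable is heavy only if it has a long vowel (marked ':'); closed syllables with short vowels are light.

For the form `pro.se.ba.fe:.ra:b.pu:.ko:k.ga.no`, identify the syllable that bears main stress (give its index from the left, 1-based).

7

Weights: 7 ko:k H, 8 ga L, 9 no L.
The penult (syllable 8, ga) is light, so stress falls on the antepenult (syllable 7, ko:k).
Primary stress: syllable 7 → pro.se.ba.fe:.ra:b.pu:.ˈko:k.ga.no.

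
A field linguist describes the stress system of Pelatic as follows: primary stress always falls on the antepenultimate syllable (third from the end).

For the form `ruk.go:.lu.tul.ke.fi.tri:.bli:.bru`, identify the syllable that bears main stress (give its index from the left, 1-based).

The word has 9 syllables; the antepenultimate syllable (third from the end) is syllable 7 (tri:).
Primary stress: syllable 7 → ruk.go:.lu.tul.ke.fi.ˈtri:.bli:.bru.

7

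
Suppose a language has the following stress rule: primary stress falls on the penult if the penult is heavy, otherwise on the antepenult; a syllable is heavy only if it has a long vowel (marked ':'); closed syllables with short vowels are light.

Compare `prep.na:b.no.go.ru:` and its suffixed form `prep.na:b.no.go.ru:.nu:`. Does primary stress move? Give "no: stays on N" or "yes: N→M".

Base `prep.na:b.no.go.ru:` (5 syllables):
  Weights: 3 no L, 4 go L, 5 ru: H.
  The penult (syllable 4, go) is light, so stress falls on the antepenult (syllable 3, no).
  → primary stress on syllable 3.
Suffixed `prep.na:b.no.go.ru:.nu:` (6 syllables):
  Weights: 4 go L, 5 ru: H, 6 nu: H.
  The penult (syllable 5, ru:) is heavy, so it takes stress.
  → primary stress on syllable 5.

yes: 3→5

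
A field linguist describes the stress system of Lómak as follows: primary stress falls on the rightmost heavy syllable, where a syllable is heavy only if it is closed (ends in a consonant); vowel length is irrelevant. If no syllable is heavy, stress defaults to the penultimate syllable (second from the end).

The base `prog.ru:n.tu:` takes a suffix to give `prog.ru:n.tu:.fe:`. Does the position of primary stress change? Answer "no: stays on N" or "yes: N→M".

no: stays on 2

Base `prog.ru:n.tu:` (3 syllables):
  Weights: 1 prog H, 2 ru:n H, 3 tu: L.
  Heavy syllables in the domain: 1, 2. The rightmost is syllable 2 (ru:n).
  → primary stress on syllable 2.
Suffixed `prog.ru:n.tu:.fe:` (4 syllables):
  Weights: 1 prog H, 2 ru:n H, 3 tu: L, 4 fe: L.
  Heavy syllables in the domain: 1, 2. The rightmost is syllable 2 (ru:n).
  → primary stress on syllable 2.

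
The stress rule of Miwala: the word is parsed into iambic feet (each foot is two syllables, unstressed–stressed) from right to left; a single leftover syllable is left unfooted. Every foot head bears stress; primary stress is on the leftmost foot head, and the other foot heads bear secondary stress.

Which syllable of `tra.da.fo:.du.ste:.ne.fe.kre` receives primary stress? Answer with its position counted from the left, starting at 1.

Parse right to left into iambic (σˈσ) feet: (tra.ˈda) (fo:.ˈdu) (ste:.ˈne) (fe.ˈkre).
Foot heads (stressed positions): 2, 4, 6, 8.
End Rule Leftmost: primary stress on the leftmost head = syllable 2.
Primary stress: syllable 2 → tra.ˈda.fo:.du.ste:.ne.fe.kre.

2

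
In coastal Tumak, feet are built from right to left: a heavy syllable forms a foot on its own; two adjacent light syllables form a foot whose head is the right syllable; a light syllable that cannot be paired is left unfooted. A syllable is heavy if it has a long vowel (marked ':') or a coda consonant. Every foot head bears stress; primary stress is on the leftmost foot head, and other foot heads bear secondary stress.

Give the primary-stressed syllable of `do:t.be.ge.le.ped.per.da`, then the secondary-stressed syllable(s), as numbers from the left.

primary 1, secondary 4, 5, 6

Weights: 1 do:t H, 2 be L, 3 ge L, 4 le L, 5 ped H, 6 per H, 7 da L.
Parse right to left (heavy = foot alone; LL = one foot; stranded L unfooted): (ˈdo:t) be (ge.ˈle) (ˈped) (ˈper) da.
Foot heads: 1, 4, 5, 6.
Primary stress on the leftmost head = syllable 1.
Secondary stress on 4, 5, 6: ˈdo:t.be.ge.ˌle.ˌped.ˌper.da.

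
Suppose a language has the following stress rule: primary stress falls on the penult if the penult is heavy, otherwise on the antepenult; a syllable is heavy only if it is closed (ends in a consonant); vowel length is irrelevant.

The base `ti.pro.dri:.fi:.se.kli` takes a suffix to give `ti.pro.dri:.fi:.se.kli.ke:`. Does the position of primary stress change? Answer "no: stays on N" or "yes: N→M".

yes: 4→5

Base `ti.pro.dri:.fi:.se.kli` (6 syllables):
  Weights: 4 fi: L, 5 se L, 6 kli L.
  The penult (syllable 5, se) is light, so stress falls on the antepenult (syllable 4, fi:).
  → primary stress on syllable 4.
Suffixed `ti.pro.dri:.fi:.se.kli.ke:` (7 syllables):
  Weights: 5 se L, 6 kli L, 7 ke: L.
  The penult (syllable 6, kli) is light, so stress falls on the antepenult (syllable 5, se).
  → primary stress on syllable 5.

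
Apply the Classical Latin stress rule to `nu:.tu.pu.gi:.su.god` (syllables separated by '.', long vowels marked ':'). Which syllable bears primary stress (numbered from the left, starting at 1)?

4

Classical Latin: stress the penult if heavy (long vowel or closed), else the antepenult.
Weights: 4 gi: H, 5 su L, 6 god H.
The penult (syllable 5, su) is light, so stress falls on the antepenult (syllable 4, gi:).
Stress on syllable 4: nu:.tu.pu.ˈgi:.su.god.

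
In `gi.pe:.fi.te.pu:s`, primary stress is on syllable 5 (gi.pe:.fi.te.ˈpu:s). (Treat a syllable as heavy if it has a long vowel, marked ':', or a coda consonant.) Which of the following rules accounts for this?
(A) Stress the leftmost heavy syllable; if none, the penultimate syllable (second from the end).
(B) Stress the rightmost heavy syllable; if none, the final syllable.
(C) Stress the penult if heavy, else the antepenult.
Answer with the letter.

Rule A → syllable 2 (observed: 5).
Rule B → syllable 5 ✓.
Rule C → syllable 3 (observed: 5).

B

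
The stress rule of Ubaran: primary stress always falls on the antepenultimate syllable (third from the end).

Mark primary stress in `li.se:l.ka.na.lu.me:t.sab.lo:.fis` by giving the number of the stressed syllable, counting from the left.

7

The word has 9 syllables; the antepenultimate syllable (third from the end) is syllable 7 (sab).
Primary stress: syllable 7 → li.se:l.ka.na.lu.me:t.ˈsab.lo:.fis.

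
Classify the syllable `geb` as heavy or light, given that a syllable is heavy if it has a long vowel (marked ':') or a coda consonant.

`geb`: short vowel, closed (coda /b/). Closed → heavy.

heavy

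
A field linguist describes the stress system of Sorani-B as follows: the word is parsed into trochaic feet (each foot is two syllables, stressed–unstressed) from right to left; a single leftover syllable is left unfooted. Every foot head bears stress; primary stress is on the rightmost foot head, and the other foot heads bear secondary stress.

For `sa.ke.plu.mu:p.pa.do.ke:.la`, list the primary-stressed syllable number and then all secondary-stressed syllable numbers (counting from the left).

primary 7, secondary 1, 3, 5

Parse right to left into trochaic (ˈσσ) feet: (ˈsa.ke) (ˈplu.mu:p) (ˈpa.do) (ˈke:.la).
Foot heads (stressed positions): 1, 3, 5, 7.
End Rule Rightmost: primary stress on the rightmost head = syllable 7.
Secondary stress on 1, 3, 5: ˌsa.ke.ˌplu.mu:p.ˌpa.do.ˈke:.la.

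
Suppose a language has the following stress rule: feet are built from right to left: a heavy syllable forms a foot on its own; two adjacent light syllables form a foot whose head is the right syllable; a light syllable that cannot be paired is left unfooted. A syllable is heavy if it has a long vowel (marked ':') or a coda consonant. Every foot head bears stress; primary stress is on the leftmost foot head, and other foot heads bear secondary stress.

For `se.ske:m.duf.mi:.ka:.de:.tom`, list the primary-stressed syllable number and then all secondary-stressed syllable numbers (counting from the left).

primary 2, secondary 3, 4, 5, 6, 7

Weights: 1 se L, 2 ske:m H, 3 duf H, 4 mi: H, 5 ka: H, 6 de: H, 7 tom H.
Parse right to left (heavy = foot alone; LL = one foot; stranded L unfooted): se (ˈske:m) (ˈduf) (ˈmi:) (ˈka:) (ˈde:) (ˈtom).
Foot heads: 2, 3, 4, 5, 6, 7.
Primary stress on the leftmost head = syllable 2.
Secondary stress on 3, 4, 5, 6, 7: se.ˈske:m.ˌduf.ˌmi:.ˌka:.ˌde:.ˌtom.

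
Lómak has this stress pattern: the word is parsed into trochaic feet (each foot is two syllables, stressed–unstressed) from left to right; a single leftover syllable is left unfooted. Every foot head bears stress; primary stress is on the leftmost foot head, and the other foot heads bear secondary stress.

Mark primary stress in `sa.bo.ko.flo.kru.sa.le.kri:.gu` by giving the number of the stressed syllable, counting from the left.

Parse left to right into trochaic (ˈσσ) feet: (ˈsa.bo) (ˈko.flo) (ˈkru.sa) (ˈle.kri:) gu. Syllable 9 is left unfooted.
Foot heads (stressed positions): 1, 3, 5, 7.
End Rule Leftmost: primary stress on the leftmost head = syllable 1.
Primary stress: syllable 1 → ˈsa.bo.ko.flo.kru.sa.le.kri:.gu.

1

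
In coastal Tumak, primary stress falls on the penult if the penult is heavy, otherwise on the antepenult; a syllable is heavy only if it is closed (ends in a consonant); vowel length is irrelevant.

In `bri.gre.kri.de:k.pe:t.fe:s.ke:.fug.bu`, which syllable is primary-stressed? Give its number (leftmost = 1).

8

Weights: 7 ke: L, 8 fug H, 9 bu L.
The penult (syllable 8, fug) is heavy, so it takes stress.
Primary stress: syllable 8 → bri.gre.kri.de:k.pe:t.fe:s.ke:.ˈfug.bu.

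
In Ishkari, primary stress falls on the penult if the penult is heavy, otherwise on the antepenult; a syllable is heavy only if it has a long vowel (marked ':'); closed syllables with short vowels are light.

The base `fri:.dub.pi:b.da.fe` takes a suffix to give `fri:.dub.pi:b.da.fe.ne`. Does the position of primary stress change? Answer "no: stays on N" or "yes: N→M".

Base `fri:.dub.pi:b.da.fe` (5 syllables):
  Weights: 3 pi:b H, 4 da L, 5 fe L.
  The penult (syllable 4, da) is light, so stress falls on the antepenult (syllable 3, pi:b).
  → primary stress on syllable 3.
Suffixed `fri:.dub.pi:b.da.fe.ne` (6 syllables):
  Weights: 4 da L, 5 fe L, 6 ne L.
  The penult (syllable 5, fe) is light, so stress falls on the antepenult (syllable 4, da).
  → primary stress on syllable 4.

yes: 3→4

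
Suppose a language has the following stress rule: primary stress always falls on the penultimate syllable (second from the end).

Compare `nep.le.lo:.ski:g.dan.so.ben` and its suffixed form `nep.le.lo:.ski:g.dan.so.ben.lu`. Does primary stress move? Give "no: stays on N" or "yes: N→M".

yes: 6→7

Base `nep.le.lo:.ski:g.dan.so.ben` (7 syllables):
  The word has 7 syllables; the penultimate syllable (second from the end) is syllable 6 (so).
  → primary stress on syllable 6.
Suffixed `nep.le.lo:.ski:g.dan.so.ben.lu` (8 syllables):
  The word has 8 syllables; the penultimate syllable (second from the end) is syllable 7 (ben).
  → primary stress on syllable 7.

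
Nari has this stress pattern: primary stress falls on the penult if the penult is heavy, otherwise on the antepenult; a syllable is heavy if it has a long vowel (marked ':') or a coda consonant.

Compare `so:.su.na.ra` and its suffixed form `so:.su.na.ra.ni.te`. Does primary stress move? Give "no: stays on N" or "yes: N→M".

yes: 2→4

Base `so:.su.na.ra` (4 syllables):
  Weights: 2 su L, 3 na L, 4 ra L.
  The penult (syllable 3, na) is light, so stress falls on the antepenult (syllable 2, su).
  → primary stress on syllable 2.
Suffixed `so:.su.na.ra.ni.te` (6 syllables):
  Weights: 4 ra L, 5 ni L, 6 te L.
  The penult (syllable 5, ni) is light, so stress falls on the antepenult (syllable 4, ra).
  → primary stress on syllable 4.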